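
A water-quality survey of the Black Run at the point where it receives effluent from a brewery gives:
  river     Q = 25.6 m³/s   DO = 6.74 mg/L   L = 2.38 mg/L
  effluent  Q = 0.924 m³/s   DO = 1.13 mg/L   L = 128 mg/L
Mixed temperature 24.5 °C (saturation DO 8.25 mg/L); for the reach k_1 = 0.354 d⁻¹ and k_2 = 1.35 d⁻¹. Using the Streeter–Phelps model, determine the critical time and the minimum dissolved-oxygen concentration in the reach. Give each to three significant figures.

Mixed DO = (25.6×6.74 + 0.924×1.13)/(25.6+0.924) = 173.6/26.52 = 6.545 mg/L.
Mixed L₀ = (25.6×2.38 + 0.924×128)/(26.52) = 179.2/26.52 = 6.756 mg/L.
Initial deficit D₀ = C_s − DO₀ = 8.25 − 6.545 = 1.705 mg/L.
t_c = (1/0.9960) ln[(1.35/0.354)(1 − 1.705×0.9960/(0.354×6.756))] = 1.004 × ln(1.105) = 0.1003 d.
D_c = (0.354/1.35) × 6.756 × e^(−0.354×0.1003) = 0.2622 × 6.756 × 0.9651 = 1.710 mg/L.
Minimum DO = 8.25 − 1.710 = 6.540 mg/L.

t_c ≈ 0.100 d; minimum DO ≈ 6.54 mg/L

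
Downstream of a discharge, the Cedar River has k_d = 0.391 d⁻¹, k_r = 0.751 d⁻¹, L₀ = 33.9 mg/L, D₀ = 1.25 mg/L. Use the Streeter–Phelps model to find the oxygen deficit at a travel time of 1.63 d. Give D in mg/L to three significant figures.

k_d L₀/(k_r−k_d) = 0.391×33.9/(0.751−0.391) = 13.25/0.3600 = 36.82 mg/L.
e^(−k_d t) = e^(−0.391×1.630) = 0.5287; e^(−k_r t) = e^(−0.751×1.630) = 0.2940.
D = 36.82 × (0.5287 − 0.2940) + 1.25 × 0.2940 = 8.641 + 0.3675 = 9.009 mg/L.

D ≈ 9.01 mg/L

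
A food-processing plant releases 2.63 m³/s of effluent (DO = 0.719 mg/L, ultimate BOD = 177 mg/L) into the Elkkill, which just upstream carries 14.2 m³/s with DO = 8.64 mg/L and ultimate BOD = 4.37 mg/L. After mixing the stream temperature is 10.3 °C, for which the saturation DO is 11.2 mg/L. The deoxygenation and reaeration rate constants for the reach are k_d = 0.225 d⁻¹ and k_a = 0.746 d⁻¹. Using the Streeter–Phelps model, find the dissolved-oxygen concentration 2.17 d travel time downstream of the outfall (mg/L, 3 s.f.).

Mixed DO = (14.2×8.64 + 2.63×0.719)/(14.2+2.63) = 124.6/16.83 = 7.402 mg/L.
Mixed L₀ = (14.2×4.37 + 2.63×177)/(16.83) = 527.6/16.83 = 31.35 mg/L.
Initial deficit D₀ = C_s − DO₀ = 11.2 − 7.402 = 3.798 mg/L.
D(2.17) = [0.225×31.35/(0.746−0.225)](e^(−0.225×2.17) − e^(−0.746×2.17)) + 3.798 e^(−0.746×2.17)
= 13.54 × (0.6137 − 0.1981) + 3.798 × 0.1981 = 6.378 mg/L.
DO = 11.2 − 6.378 = 4.822 mg/L.

DO ≈ 4.82 mg/L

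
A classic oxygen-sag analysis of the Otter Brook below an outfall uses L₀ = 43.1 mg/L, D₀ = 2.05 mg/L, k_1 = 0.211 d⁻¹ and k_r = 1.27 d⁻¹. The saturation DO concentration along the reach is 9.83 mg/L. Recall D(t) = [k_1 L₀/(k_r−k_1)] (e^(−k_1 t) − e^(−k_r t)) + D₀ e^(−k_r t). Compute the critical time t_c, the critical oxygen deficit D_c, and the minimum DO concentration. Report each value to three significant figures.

At the critical point dD/dt = 0, so k_1 L₀ e^(−k_1 t) = k_r D. Substituting D(t) from the Streeter–Phelps equation and solving for t gives
t_c = ln[(k_r/k_1)(1 − D₀(k_r−k_1)/(k_1 L₀))] / (k_r−k_1).
Here k_r−k_1 = 1.059 d⁻¹ and 1 − D₀(k_r−k_1)/(k_1 L₀) = 1 − 2.05×1.059/(0.211×43.1) = 0.7613, so
t_c = ln(6.019 × 0.7613) / 1.059 = 1.522 / 1.059 = 1.437 d.
D_c = (k_1/k_r) L₀ e^(−k_1 t_c) = (0.211/1.27) × 43.1 × e^(−0.211×1.437) = 0.1661 × 43.1 × 0.7384 = 5.287 mg/L.
Minimum DO = C_s − D_c = 9.83 − 5.287 = 4.543 mg/L.

t_c ≈ 1.44 d; D_c ≈ 5.29 mg/L; min DO ≈ 4.54 mg/L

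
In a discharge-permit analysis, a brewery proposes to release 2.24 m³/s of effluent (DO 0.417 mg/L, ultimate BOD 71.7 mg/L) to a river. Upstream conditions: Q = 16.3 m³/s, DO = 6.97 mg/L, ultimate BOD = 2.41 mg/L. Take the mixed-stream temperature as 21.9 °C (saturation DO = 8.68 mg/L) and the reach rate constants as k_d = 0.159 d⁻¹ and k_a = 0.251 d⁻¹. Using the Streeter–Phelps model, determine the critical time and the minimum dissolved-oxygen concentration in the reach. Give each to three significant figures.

t_c ≈ 3.40 d; minimum DO ≈ 4.70 mg/L

Mixed DO = (16.3×6.97 + 2.24×0.417)/(16.3+2.24) = 114.5/18.54 = 6.178 mg/L.
Mixed L₀ = (16.3×2.41 + 2.24×71.7)/(18.54) = 199.9/18.54 = 10.78 mg/L.
Initial deficit D₀ = C_s − DO₀ = 8.68 − 6.178 = 2.502 mg/L.
t_c = (1/0.09200) ln[(0.251/0.159)(1 − 2.502×0.09200/(0.159×10.78))] = 10.87 × ln(1.367) = 3.395 d.
D_c = (0.159/0.251) × 10.78 × e^(−0.159×3.395) = 0.6335 × 10.78 × 0.5828 = 3.981 mg/L.
Minimum DO = 8.68 − 3.981 = 4.699 mg/L.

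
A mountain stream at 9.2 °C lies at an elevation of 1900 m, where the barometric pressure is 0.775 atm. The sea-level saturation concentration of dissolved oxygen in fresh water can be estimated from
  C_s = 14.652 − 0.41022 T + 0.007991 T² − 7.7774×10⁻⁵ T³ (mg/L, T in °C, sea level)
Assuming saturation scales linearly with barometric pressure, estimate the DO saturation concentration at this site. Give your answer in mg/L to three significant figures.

At sea level: C_s = 14.652 − 0.41022×9.2 + 0.007991×9.2² − 7.7774×10⁻⁵×9.2³ = 11.49 mg/L.
Pressure correction: C_s' = 11.49 × 0.775 = 8.908 mg/L.

C_s ≈ 8.91 mg/L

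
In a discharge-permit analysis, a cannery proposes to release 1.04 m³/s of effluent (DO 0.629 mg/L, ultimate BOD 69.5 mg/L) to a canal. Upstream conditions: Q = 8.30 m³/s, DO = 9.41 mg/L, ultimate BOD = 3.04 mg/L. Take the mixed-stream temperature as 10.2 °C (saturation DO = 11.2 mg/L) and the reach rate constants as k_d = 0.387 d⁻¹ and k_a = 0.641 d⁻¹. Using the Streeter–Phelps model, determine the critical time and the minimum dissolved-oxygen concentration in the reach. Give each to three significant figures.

t_c ≈ 1.23 d; minimum DO ≈ 7.29 mg/L

Mixed DO = (8.30×9.41 + 1.04×0.629)/(8.30+1.04) = 78.76/9.340 = 8.432 mg/L.
Mixed L₀ = (8.30×3.04 + 1.04×69.5)/(9.340) = 97.51/9.340 = 10.44 mg/L.
Initial deficit D₀ = C_s − DO₀ = 11.2 − 8.432 = 2.768 mg/L.
t_c = (1/0.2540) ln[(0.641/0.387)(1 − 2.768×0.2540/(0.387×10.44))] = 3.937 × ln(1.368) = 1.234 d.
D_c = (0.387/0.641) × 10.44 × e^(−0.387×1.234) = 0.6037 × 10.44 × 0.6203 = 3.910 mg/L.
Minimum DO = 11.2 − 3.910 = 7.290 mg/L.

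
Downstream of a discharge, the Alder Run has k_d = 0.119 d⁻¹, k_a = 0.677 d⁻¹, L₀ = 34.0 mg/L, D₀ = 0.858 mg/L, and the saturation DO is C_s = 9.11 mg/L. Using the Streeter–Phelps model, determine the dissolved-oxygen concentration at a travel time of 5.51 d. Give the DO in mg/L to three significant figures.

k_d L₀/(k_a−k_d) = 0.119×34.0/(0.677−0.119) = 4.046/0.5580 = 7.251 mg/L.
e^(−k_d t) = e^(−0.119×5.510) = 0.5191; e^(−k_a t) = e^(−0.677×5.510) = 0.02399.
D = 7.251 × (0.5191 − 0.02399) + 0.858 × 0.02399 = 3.590 + 0.02058 = 3.610 mg/L.
DO = C_s − D = 9.11 − 3.610 = 5.500 mg/L.

DO ≈ 5.50 mg/L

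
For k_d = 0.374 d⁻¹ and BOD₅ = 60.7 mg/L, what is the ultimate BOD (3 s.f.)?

L₀ ≈ 71.8 mg/L

BOD₅ = L₀(1 − e^(−5k_d)) ⇒ L₀ = BOD₅ / (1 − e^(−5×0.374))
= 60.7 / (1 − 0.1541) = 60.7 / 0.8459 = 71.76 mg/L.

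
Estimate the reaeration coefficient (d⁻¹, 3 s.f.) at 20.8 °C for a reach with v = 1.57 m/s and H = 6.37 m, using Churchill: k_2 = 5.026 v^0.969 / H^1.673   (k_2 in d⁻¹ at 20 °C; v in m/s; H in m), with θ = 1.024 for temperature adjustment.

k_2(20) = 5.026 × 1.57^0.969 / 6.37^1.673 = 5.026 × 1.548 / 22.15 = 0.3513 d⁻¹.
k_2(20.8) = 0.3513 × 1.024^(20.8−20) = 0.3513 × 1.019 = 0.3581 d⁻¹.

k_2 ≈ 0.358 d⁻¹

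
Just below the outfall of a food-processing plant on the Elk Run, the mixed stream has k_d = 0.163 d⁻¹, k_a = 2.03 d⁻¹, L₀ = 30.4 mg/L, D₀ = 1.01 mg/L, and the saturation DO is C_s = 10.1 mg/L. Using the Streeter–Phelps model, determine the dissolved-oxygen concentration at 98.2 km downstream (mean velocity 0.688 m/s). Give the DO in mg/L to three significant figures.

DO ≈ 8.13 mg/L

Travel time t = x/v = 98.2 km / (0.688 m/s) = 98200 m / 0.688 m/s = 142700 s = 1.652 d.
k_d L₀/(k_a−k_d) = 0.163×30.4/(2.03−0.163) = 4.955/1.867 = 2.654 mg/L.
e^(−k_d t) = e^(−0.163×1.652) = 0.7639; e^(−k_a t) = e^(−2.03×1.652) = 0.03496.
D = 2.654 × (0.7639 − 0.03496) + 1.01 × 0.03496 = 1.935 + 0.03531 = 1.970 mg/L.
DO = C_s − D = 10.1 − 1.970 = 8.130 mg/L.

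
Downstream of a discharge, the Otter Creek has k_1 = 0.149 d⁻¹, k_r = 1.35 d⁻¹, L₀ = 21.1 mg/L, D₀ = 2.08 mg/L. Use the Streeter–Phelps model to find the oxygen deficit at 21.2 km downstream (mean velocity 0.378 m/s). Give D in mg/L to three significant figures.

D ≈ 2.15 mg/L

Travel time t = x/v = 21.2 km / (0.378 m/s) = 21200 m / 0.378 m/s = 56080 s = 0.6491 d.
k_1 L₀/(k_r−k_1) = 0.149×21.1/(1.35−0.149) = 3.144/1.201 = 2.618 mg/L.
e^(−k_1 t) = e^(−0.149×0.6491) = 0.9078; e^(−k_r t) = e^(−1.35×0.6491) = 0.4163.
D = 2.618 × (0.9078 − 0.4163) + 2.08 × 0.4163 = 1.287 + 0.8659 = 2.153 mg/L.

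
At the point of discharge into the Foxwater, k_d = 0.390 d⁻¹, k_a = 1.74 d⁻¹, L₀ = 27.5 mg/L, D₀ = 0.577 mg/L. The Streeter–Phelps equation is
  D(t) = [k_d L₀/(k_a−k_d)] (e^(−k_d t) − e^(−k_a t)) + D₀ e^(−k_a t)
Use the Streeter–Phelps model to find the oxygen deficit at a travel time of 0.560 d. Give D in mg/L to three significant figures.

k_d L₀/(k_a−k_d) = 0.390×27.5/(1.74−0.390) = 10.72/1.350 = 7.944 mg/L.
e^(−k_d t) = e^(−0.390×0.5600) = 0.8038; e^(−k_a t) = e^(−1.74×0.5600) = 0.3774.
D = 7.944 × (0.8038 − 0.3774) + 0.577 × 0.3774 = 3.387 + 0.2178 = 3.605 mg/L.

D ≈ 3.61 mg/L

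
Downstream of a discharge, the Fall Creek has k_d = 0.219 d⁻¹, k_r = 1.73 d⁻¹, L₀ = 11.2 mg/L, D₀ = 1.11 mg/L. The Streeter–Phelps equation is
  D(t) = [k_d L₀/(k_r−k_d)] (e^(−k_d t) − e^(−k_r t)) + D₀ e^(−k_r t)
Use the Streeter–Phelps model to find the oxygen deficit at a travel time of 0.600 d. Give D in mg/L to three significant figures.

D ≈ 1.24 mg/L

k_d L₀/(k_r−k_d) = 0.219×11.2/(1.73−0.219) = 2.453/1.511 = 1.623 mg/L.
e^(−k_d t) = e^(−0.219×0.6000) = 0.8769; e^(−k_r t) = e^(−1.73×0.6000) = 0.3542.
D = 1.623 × (0.8769 − 0.3542) + 1.11 × 0.3542 = 0.8485 + 0.3931 = 1.242 mg/L.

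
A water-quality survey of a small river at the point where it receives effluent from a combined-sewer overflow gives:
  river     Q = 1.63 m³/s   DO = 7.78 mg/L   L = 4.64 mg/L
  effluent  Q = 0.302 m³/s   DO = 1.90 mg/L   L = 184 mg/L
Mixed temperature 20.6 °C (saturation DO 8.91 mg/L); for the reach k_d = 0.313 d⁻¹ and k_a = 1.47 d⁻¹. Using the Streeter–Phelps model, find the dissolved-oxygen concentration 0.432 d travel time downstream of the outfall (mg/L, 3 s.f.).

DO ≈ 4.79 mg/L

Mixed DO = (1.63×7.78 + 0.302×1.90)/(1.63+0.302) = 13.26/1.932 = 6.861 mg/L.
Mixed L₀ = (1.63×4.64 + 0.302×184)/(1.932) = 63.13/1.932 = 32.68 mg/L.
Initial deficit D₀ = C_s − DO₀ = 8.91 − 6.861 = 2.049 mg/L.
D(0.432) = [0.313×32.68/(1.47−0.313)](e^(−0.313×0.432) − e^(−1.47×0.432)) + 2.049 e^(−1.47×0.432)
= 8.840 × (0.8735 − 0.5299) + 2.049 × 0.5299 = 4.123 mg/L.
DO = 8.91 − 4.123 = 4.787 mg/L.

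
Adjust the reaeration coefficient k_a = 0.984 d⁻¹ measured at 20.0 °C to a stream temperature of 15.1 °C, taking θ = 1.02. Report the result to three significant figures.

k_a(T₂) = k_a(T₁) · θ^(T₂−T₁) = 0.984 × 1.02^(15.1−20.0)
= 0.984 × 1.02^-4.90 = 0.984 × 0.9075 = 0.8930 d⁻¹.

k_a ≈ 0.893 d⁻¹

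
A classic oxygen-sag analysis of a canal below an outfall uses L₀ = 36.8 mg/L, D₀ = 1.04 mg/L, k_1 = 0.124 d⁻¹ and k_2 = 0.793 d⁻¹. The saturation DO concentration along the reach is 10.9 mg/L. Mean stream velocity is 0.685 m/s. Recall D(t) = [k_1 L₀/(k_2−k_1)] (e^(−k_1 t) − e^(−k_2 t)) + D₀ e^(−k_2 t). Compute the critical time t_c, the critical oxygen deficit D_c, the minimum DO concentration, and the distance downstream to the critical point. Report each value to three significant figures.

t_c ≈ 2.53 d; D_c ≈ 4.21 mg/L; min DO ≈ 6.69 mg/L; x_c ≈ 150 km

At the critical point dD/dt = 0, so k_1 L₀ e^(−k_1 t) = k_2 D. Substituting D(t) from the Streeter–Phelps equation and solving for t gives
t_c = ln[(k_2/k_1)(1 − D₀(k_2−k_1)/(k_1 L₀))] / (k_2−k_1).
Here k_2−k_1 = 0.6690 d⁻¹ and 1 − D₀(k_2−k_1)/(k_1 L₀) = 1 − 1.04×0.6690/(0.124×36.8) = 0.8475, so
t_c = ln(6.395 × 0.8475) / 0.6690 = 1.690 / 0.6690 = 2.526 d.
L(t_c) = L₀ e^(−k_1 t_c) = 36.8 × 0.7311 = 26.90 mg/L, and at the critical point k_2 D_c = k_1 L, so D_c = (0.124/0.793) × 26.90 = 4.207 mg/L.
Minimum DO = C_s − D_c = 10.9 − 4.207 = 6.693 mg/L.
x_c = v t_c = 0.685 m/s × 2.526 d × 86400 s/d = 149500 m ≈ 150 km.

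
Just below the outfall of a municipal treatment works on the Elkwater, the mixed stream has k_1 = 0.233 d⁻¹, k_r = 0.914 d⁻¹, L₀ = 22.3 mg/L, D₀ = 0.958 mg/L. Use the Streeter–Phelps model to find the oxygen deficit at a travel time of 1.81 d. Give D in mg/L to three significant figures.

k_1 L₀/(k_r−k_1) = 0.233×22.3/(0.914−0.233) = 5.196/0.6810 = 7.630 mg/L.
e^(−k_1 t) = e^(−0.233×1.810) = 0.6559; e^(−k_r t) = e^(−0.914×1.810) = 0.1912.
D = 7.630 × (0.6559 − 0.1912) + 0.958 × 0.1912 = 3.546 + 0.1832 = 3.729 mg/L.

D ≈ 3.73 mg/L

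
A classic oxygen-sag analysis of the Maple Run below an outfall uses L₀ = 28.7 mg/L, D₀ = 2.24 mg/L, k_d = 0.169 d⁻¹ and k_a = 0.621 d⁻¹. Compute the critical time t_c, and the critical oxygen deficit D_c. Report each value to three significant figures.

With k_a/k_d = 3.675 and 1 − D₀(k_a−k_d)/(k_d L₀) = 0.7913,
t_c = ln(3.675 × 0.7913) / (0.621 − 0.169) = ln(2.908) / 0.4520 = 1.067/0.4520 = 2.361 d.
L(t_c) = L₀ e^(−k_d t_c) = 28.7 × 0.6710 = 19.26 mg/L, and at the critical point k_a D_c = k_d L, so D_c = (0.169/0.621) × 19.26 = 5.240 mg/L.

t_c ≈ 2.36 d; D_c ≈ 5.24 mg/L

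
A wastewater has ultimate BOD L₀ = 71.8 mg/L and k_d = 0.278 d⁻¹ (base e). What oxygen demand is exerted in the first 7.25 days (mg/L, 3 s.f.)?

y_t = L₀(1 − e^(−k_d t)) = 71.8 × (1 − e^(−0.278×7.25))
= 71.8 × (1 − 0.1333) = 71.8 × 0.8667 = 62.23 mg/L.

y ≈ 62.2 mg/L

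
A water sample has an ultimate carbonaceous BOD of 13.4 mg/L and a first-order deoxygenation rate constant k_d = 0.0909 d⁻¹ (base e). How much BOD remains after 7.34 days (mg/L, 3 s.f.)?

L ≈ 6.88 mg/L

L_t = L₀ e^(−k_d t) = 13.4 × e^(−0.0909×7.34) = 13.4 × 0.5131 = 6.876 mg/L.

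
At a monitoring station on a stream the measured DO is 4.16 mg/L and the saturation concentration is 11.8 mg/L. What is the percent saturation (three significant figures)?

% saturation = C/C_s × 100 = 4.16/11.8 × 100 = 35.3 %.

35.3 % saturation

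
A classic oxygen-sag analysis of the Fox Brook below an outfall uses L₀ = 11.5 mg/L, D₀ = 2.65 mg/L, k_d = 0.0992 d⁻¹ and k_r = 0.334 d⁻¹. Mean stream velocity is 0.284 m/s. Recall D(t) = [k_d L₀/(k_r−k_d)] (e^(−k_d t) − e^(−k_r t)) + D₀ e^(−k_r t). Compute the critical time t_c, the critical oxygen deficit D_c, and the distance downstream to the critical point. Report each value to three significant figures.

t_c = [1/(k_r−k_d)] ln[(k_r/k_d)(1 − D₀(k_r−k_d)/(k_d L₀))]
= [1/(0.334−0.0992)] ln[(0.334/0.0992)(1 − 2.65×0.2348/(0.0992×11.5))]
= (1/0.2348) ln[3.367 × 0.4546] = 4.259 × ln(1.531) = 4.259 × 0.4256 = 1.813 d.
D_c = (k_d/k_r) L₀ e^(−k_d t_c) = (0.0992/0.334) × 11.5 × e^(−0.0992×1.813) = 0.2970 × 11.5 × 0.8354 = 2.853 mg/L.
x_c = v t_c = 0.284 m/s × 1.813 d × 86400 s/d = 44480 m ≈ 44.5 km.

t_c ≈ 1.81 d; D_c ≈ 2.85 mg/L; x_c ≈ 44.5 km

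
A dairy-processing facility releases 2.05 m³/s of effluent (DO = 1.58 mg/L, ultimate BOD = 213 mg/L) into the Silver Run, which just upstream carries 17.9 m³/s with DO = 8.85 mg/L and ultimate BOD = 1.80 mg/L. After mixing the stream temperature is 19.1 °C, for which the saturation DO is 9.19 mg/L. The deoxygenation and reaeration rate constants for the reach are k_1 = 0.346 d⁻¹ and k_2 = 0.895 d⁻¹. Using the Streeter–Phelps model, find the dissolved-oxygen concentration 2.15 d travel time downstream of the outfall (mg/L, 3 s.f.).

Mixed DO = (17.9×8.85 + 2.05×1.58)/(17.9+2.05) = 161.7/19.95 = 8.103 mg/L.
Mixed L₀ = (17.9×1.80 + 2.05×213)/(19.95) = 468.9/19.95 = 23.50 mg/L.
Initial deficit D₀ = C_s − DO₀ = 9.19 − 8.103 = 1.087 mg/L.
D(2.15) = [0.346×23.50/(0.895−0.346)](e^(−0.346×2.15) − e^(−0.895×2.15)) + 1.087 e^(−0.895×2.15)
= 14.81 × (0.4753 − 0.1460) + 1.087 × 0.1460 = 5.036 mg/L.
DO = 9.19 − 5.036 = 4.154 mg/L.

DO ≈ 4.15 mg/L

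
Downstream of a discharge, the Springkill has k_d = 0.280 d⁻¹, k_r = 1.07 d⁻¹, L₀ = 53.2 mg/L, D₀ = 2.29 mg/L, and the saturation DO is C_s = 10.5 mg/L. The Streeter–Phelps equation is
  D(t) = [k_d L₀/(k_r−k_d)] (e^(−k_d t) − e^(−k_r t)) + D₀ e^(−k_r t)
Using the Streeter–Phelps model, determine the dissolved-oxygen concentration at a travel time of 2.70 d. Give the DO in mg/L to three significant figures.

DO ≈ 2.57 mg/L

k_d L₀/(k_r−k_d) = 0.280×53.2/(1.07−0.280) = 14.90/0.7900 = 18.86 mg/L.
e^(−k_d t) = e^(−0.280×2.700) = 0.4695; e^(−k_r t) = e^(−1.07×2.700) = 0.05563.
D = 18.86 × (0.4695 − 0.05563) + 2.29 × 0.05563 = 7.805 + 0.1274 = 7.932 mg/L.
DO = C_s − D = 10.5 − 7.932 = 2.568 mg/L.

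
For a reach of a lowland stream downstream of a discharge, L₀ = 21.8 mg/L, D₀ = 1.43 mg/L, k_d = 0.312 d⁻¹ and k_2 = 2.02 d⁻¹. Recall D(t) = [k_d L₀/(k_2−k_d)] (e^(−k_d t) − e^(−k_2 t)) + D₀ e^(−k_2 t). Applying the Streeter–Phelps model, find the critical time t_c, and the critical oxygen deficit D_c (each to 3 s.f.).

With k_2/k_d = 6.474 and 1 − D₀(k_2−k_d)/(k_d L₀) = 0.6409,
t_c = ln(6.474 × 0.6409) / (2.02 − 0.312) = ln(4.149) / 1.708 = 1.423/1.708 = 0.8331 d.
D_c = (k_d/k_2) L₀ e^(−k_d t_c) = (0.312/2.02) × 21.8 × e^(−0.312×0.8331) = 0.1545 × 21.8 × 0.7711 = 2.596 mg/L.

t_c ≈ 0.833 d; D_c ≈ 2.60 mg/L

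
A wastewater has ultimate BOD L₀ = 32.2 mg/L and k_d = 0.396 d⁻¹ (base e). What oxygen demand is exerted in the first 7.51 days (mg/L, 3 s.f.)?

y ≈ 30.6 mg/L

y_t = L₀(1 − e^(−k_d t)) = 32.2 × (1 − e^(−0.396×7.51))
= 32.2 × (1 − 0.05110) = 32.2 × 0.9489 = 30.55 mg/L.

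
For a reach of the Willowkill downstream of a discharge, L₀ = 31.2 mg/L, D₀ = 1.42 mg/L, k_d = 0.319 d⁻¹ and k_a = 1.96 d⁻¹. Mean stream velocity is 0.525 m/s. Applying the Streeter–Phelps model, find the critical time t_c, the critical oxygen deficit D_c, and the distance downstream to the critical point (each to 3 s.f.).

t_c ≈ 0.944 d; D_c ≈ 3.76 mg/L; x_c ≈ 42.8 km

At the critical point dD/dt = 0, so k_d L₀ e^(−k_d t) = k_a D. Substituting D(t) from the Streeter–Phelps equation and solving for t gives
t_c = ln[(k_a/k_d)(1 − D₀(k_a−k_d)/(k_d L₀))] / (k_a−k_d).
Here k_a−k_d = 1.641 d⁻¹ and 1 − D₀(k_a−k_d)/(k_d L₀) = 1 − 1.42×1.641/(0.319×31.2) = 0.7659, so
t_c = ln(6.144 × 0.7659) / 1.641 = 1.549 / 1.641 = 0.9438 d.
L(t_c) = L₀ e^(−k_d t_c) = 31.2 × 0.7400 = 23.09 mg/L, and at the critical point k_a D_c = k_d L, so D_c = (0.319/1.96) × 23.09 = 3.758 mg/L.
x_c = v t_c = 0.525 m/s × 0.9438 d × 86400 s/d = 42810 m ≈ 42.8 km.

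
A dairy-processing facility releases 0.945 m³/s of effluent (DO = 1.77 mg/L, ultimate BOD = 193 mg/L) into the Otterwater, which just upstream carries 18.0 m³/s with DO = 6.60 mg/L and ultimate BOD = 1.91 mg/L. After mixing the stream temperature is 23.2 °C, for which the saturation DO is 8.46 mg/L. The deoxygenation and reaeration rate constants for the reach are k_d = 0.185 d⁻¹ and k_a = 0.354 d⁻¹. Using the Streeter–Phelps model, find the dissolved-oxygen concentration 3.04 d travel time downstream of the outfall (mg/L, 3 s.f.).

DO ≈ 4.88 mg/L

Mixed DO = (18.0×6.60 + 0.945×1.77)/(18.0+0.945) = 120.5/18.95 = 6.359 mg/L.
Mixed L₀ = (18.0×1.91 + 0.945×193)/(18.95) = 216.8/18.95 = 11.44 mg/L.
Initial deficit D₀ = C_s − DO₀ = 8.46 − 6.359 = 2.101 mg/L.
D(3.04) = [0.185×11.44/(0.354−0.185)](e^(−0.185×3.04) − e^(−0.354×3.04)) + 2.101 e^(−0.354×3.04)
= 12.53 × (0.5698 − 0.3409) + 2.101 × 0.3409 = 3.584 mg/L.
DO = 8.46 − 3.584 = 4.876 mg/L.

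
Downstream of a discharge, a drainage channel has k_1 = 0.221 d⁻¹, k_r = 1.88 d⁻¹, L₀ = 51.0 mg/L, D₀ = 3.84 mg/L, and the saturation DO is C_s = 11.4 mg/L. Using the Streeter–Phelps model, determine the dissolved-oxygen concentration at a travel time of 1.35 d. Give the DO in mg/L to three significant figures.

k_1 L₀/(k_r−k_1) = 0.221×51.0/(1.88−0.221) = 11.27/1.659 = 6.794 mg/L.
e^(−k_1 t) = e^(−0.221×1.350) = 0.7420; e^(−k_r t) = e^(−1.88×1.350) = 0.07902.
D = 6.794 × (0.7420 − 0.07902) + 3.84 × 0.07902 = 4.504 + 0.3035 = 4.808 mg/L.
DO = C_s − D = 11.4 − 4.808 = 6.592 mg/L.

DO ≈ 6.59 mg/L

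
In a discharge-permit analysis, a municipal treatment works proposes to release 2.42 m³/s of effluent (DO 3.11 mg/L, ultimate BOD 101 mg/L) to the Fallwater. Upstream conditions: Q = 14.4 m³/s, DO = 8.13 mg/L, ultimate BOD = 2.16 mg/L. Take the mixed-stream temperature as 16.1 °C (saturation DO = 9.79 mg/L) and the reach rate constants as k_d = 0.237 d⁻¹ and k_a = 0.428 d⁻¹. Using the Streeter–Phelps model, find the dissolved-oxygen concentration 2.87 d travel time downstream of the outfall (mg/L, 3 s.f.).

DO ≈ 4.75 mg/L

Mixed DO = (14.4×8.13 + 2.42×3.11)/(14.4+2.42) = 124.6/16.82 = 7.408 mg/L.
Mixed L₀ = (14.4×2.16 + 2.42×101)/(16.82) = 275.5/16.82 = 16.38 mg/L.
Initial deficit D₀ = C_s − DO₀ = 9.79 − 7.408 = 2.382 mg/L.
D(2.87) = [0.237×16.38/(0.428−0.237)](e^(−0.237×2.87) − e^(−0.428×2.87)) + 2.382 e^(−0.428×2.87)
= 20.33 × (0.5065 − 0.2928) + 2.382 × 0.2928 = 5.042 mg/L.
DO = 9.79 − 5.042 = 4.748 mg/L.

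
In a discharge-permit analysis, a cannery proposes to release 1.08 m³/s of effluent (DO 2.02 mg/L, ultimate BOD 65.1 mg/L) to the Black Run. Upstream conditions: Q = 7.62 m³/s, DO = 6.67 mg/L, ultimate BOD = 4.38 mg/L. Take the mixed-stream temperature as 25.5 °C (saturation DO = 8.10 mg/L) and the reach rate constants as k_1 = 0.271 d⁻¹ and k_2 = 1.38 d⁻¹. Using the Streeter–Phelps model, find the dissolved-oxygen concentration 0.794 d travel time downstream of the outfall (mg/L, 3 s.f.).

Mixed DO = (7.62×6.67 + 1.08×2.02)/(7.62+1.08) = 53.01/8.700 = 6.093 mg/L.
Mixed L₀ = (7.62×4.38 + 1.08×65.1)/(8.700) = 103.7/8.700 = 11.92 mg/L.
Initial deficit D₀ = C_s − DO₀ = 8.10 − 6.093 = 2.007 mg/L.
D(0.794) = [0.271×11.92/(1.38−0.271)](e^(−0.271×0.794) − e^(−1.38×0.794)) + 2.007 e^(−1.38×0.794)
= 2.912 × (0.8064 − 0.3343) + 2.007 × 0.3343 = 2.046 mg/L.
DO = 8.10 − 2.046 = 6.054 mg/L.

DO ≈ 6.05 mg/L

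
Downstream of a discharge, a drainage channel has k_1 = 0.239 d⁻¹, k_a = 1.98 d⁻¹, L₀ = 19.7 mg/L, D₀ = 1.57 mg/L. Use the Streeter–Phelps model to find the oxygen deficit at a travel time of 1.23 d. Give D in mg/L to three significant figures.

k_1 L₀/(k_a−k_1) = 0.239×19.7/(1.98−0.239) = 4.708/1.741 = 2.704 mg/L.
e^(−k_1 t) = e^(−0.239×1.230) = 0.7453; e^(−k_a t) = e^(−1.98×1.230) = 0.08756.
D = 2.704 × (0.7453 − 0.08756) + 1.57 × 0.08756 = 1.779 + 0.1375 = 1.916 mg/L.

D ≈ 1.92 mg/L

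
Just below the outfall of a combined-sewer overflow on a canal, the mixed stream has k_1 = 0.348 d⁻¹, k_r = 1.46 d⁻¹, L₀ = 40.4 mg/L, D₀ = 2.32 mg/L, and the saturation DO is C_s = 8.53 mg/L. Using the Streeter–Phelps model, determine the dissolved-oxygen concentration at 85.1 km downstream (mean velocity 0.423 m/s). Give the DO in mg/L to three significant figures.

Travel time t = x/v = 85.1 km / (0.423 m/s) = 85100 m / 0.423 m/s = 201200 s = 2.328 d.
k_1 L₀/(k_r−k_1) = 0.348×40.4/(1.46−0.348) = 14.06/1.112 = 12.64 mg/L.
e^(−k_1 t) = e^(−0.348×2.328) = 0.4447; e^(−k_r t) = e^(−1.46×2.328) = 0.03339.
D = 12.64 × (0.4447 − 0.03339) + 2.32 × 0.03339 = 5.201 + 0.07746 = 5.278 mg/L.
DO = C_s − D = 8.53 − 5.278 = 3.252 mg/L.

DO ≈ 3.25 mg/L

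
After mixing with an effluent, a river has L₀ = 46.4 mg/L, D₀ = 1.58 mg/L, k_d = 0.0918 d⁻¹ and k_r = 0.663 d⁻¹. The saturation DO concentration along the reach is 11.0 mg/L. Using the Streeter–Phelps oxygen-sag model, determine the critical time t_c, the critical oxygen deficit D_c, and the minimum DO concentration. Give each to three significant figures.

At the critical point dD/dt = 0, so k_d L₀ e^(−k_d t) = k_r D. Substituting D(t) from the Streeter–Phelps equation and solving for t gives
t_c = ln[(k_r/k_d)(1 − D₀(k_r−k_d)/(k_d L₀))] / (k_r−k_d).
Here k_r−k_d = 0.5712 d⁻¹ and 1 − D₀(k_r−k_d)/(k_d L₀) = 1 − 1.58×0.5712/(0.0918×46.4) = 0.7881, so
t_c = ln(7.222 × 0.7881) / 0.5712 = 1.739 / 0.5712 = 3.045 d.
L(t_c) = L₀ e^(−k_d t_c) = 46.4 × 0.7562 = 35.09 mg/L, and at the critical point k_r D_c = k_d L, so D_c = (0.0918/0.663) × 35.09 = 4.858 mg/L.
Minimum DO = C_s − D_c = 11.0 − 4.858 = 6.142 mg/L.

t_c ≈ 3.04 d; D_c ≈ 4.86 mg/L; min DO ≈ 6.14 mg/L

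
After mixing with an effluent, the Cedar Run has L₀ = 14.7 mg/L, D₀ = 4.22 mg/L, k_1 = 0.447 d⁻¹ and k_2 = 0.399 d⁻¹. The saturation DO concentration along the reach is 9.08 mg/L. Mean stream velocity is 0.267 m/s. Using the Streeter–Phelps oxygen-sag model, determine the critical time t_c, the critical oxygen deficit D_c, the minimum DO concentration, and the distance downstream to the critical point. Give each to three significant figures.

t_c ≈ 1.73 d; D_c ≈ 7.59 mg/L; min DO ≈ 1.49 mg/L; x_c ≈ 40.0 km

At the critical point dD/dt = 0, so k_1 L₀ e^(−k_1 t) = k_2 D. Substituting D(t) from the Streeter–Phelps equation and solving for t gives
t_c = ln[(k_2/k_1)(1 − D₀(k_2−k_1)/(k_1 L₀))] / (k_2−k_1).
Here k_2−k_1 = -0.04800 d⁻¹ and 1 − D₀(k_2−k_1)/(k_1 L₀) = 1 − 4.22×-0.04800/(0.447×14.7) = 1.031, so
t_c = ln(0.8926 × 1.031) / -0.04800 = -0.08324 / -0.04800 = 1.734 d.
D_c = (k_1/k_2) L₀ e^(−k_1 t_c) = (0.447/0.399) × 14.7 × e^(−0.447×1.734) = 1.120 × 14.7 × 0.4606 = 7.586 mg/L.
Minimum DO = C_s − D_c = 9.08 − 7.586 = 1.494 mg/L.
x_c = v t_c = 0.267 m/s × 1.734 d × 86400 s/d = 40000 m ≈ 40.0 km.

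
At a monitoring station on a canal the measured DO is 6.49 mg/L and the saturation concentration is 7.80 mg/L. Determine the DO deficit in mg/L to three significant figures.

D ≈ 1.31 mg/L

D = C_s − C = 7.80 − 6.49 = 1.31 mg/L.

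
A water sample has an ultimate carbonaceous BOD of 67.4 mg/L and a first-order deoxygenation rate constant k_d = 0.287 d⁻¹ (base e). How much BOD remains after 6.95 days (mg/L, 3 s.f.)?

L_t = L₀ e^(−k_d t) = 67.4 × e^(−0.287×6.95) = 67.4 × 0.1361 = 9.171 mg/L.

L ≈ 9.17 mg/L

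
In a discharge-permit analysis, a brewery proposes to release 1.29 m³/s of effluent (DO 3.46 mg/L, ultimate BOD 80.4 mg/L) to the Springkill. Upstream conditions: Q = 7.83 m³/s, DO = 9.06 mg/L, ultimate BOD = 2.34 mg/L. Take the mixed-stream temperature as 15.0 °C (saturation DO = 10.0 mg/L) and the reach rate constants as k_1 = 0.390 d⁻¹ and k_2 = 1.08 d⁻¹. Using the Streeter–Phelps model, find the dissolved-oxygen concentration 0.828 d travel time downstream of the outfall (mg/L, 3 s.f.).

DO ≈ 6.91 mg/L

Mixed DO = (7.83×9.06 + 1.29×3.46)/(7.83+1.29) = 75.40/9.120 = 8.268 mg/L.
Mixed L₀ = (7.83×2.34 + 1.29×80.4)/(9.120) = 122.0/9.120 = 13.38 mg/L.
Initial deficit D₀ = C_s − DO₀ = 10.0 − 8.268 = 1.732 mg/L.
D(0.828) = [0.390×13.38/(1.08−0.390)](e^(−0.390×0.828) − e^(−1.08×0.828)) + 1.732 e^(−1.08×0.828)
= 7.563 × (0.7240 − 0.4089) + 1.732 × 0.4089 = 3.092 mg/L.
DO = 10.0 − 3.092 = 6.908 mg/L.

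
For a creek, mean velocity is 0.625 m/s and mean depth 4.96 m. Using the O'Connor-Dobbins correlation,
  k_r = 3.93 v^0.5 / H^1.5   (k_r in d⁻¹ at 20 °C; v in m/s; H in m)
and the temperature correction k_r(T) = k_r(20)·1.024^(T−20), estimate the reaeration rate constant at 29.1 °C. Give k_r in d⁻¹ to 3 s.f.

k_r(20) = 3.93 × 0.625^0.5 / 4.96^1.5 = 3.93 × 0.7906 / 11.05 = 0.2813 d⁻¹.
k_r(29.1) = 0.2813 × 1.024^(29.1−20) = 0.2813 × 1.241 = 0.3490 d⁻¹.

k_r ≈ 0.349 d⁻¹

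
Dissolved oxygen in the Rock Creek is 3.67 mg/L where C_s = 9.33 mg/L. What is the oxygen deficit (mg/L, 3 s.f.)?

D ≈ 5.66 mg/L

D = C_s − C = 9.33 − 3.67 = 5.66 mg/L.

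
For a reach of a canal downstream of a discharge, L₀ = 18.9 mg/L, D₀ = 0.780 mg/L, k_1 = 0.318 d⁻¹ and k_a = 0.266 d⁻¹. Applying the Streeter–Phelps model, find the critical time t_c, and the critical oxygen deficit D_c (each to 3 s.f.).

t_c ≈ 3.30 d; D_c ≈ 7.90 mg/L

t_c = [1/(k_a−k_1)] ln[(k_a/k_1)(1 − D₀(k_a−k_1)/(k_1 L₀))]
= [1/(0.266−0.318)] ln[(0.266/0.318)(1 − 0.780×-0.05200/(0.318×18.9))]
= (1/-0.05200) ln[0.8365 × 1.007] = -19.23 × ln(0.8421) = -19.23 × -0.1718 = 3.304 d.
D_c = (k_1/k_a) L₀ e^(−k_1 t_c) = (0.318/0.266) × 18.9 × e^(−0.318×3.304) = 1.195 × 18.9 × 0.3497 = 7.900 mg/L.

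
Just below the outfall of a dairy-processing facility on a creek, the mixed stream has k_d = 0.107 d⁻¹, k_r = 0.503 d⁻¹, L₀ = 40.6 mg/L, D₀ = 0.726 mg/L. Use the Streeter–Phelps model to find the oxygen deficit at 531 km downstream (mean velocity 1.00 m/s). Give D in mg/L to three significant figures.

Travel time t = x/v = 531 km / (1.00 m/s) = 531000 m / 1.00 m/s = 531000 s = 6.146 d.
k_d L₀/(k_r−k_d) = 0.107×40.6/(0.503−0.107) = 4.344/0.3960 = 10.97 mg/L.
e^(−k_d t) = e^(−0.107×6.146) = 0.5181; e^(−k_r t) = e^(−0.503×6.146) = 0.04544.
D = 10.97 × (0.5181 − 0.04544) + 0.726 × 0.04544 = 5.185 + 0.03299 = 5.218 mg/L.

D ≈ 5.22 mg/L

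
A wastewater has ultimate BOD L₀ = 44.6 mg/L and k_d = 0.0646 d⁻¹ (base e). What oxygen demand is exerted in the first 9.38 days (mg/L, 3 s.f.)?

y_t = L₀(1 − e^(−k_d t)) = 44.6 × (1 − e^(−0.0646×9.38))
= 44.6 × (1 − 0.5456) = 44.6 × 0.4544 = 20.27 mg/L.

y ≈ 20.3 mg/L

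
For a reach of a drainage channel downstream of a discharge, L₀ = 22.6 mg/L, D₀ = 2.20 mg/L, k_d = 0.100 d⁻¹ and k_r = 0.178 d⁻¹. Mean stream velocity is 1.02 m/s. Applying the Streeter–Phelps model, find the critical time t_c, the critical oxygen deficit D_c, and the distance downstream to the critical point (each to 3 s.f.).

At the critical point dD/dt = 0, so k_d L₀ e^(−k_d t) = k_r D. Substituting D(t) from the Streeter–Phelps equation and solving for t gives
t_c = ln[(k_r/k_d)(1 − D₀(k_r−k_d)/(k_d L₀))] / (k_r−k_d).
Here k_r−k_d = 0.07800 d⁻¹ and 1 − D₀(k_r−k_d)/(k_d L₀) = 1 − 2.20×0.07800/(0.100×22.6) = 0.9241, so
t_c = ln(1.780 × 0.9241) / 0.07800 = 0.4976 / 0.07800 = 6.380 d.
D_c = (k_d/k_r) L₀ e^(−k_d t_c) = (0.100/0.178) × 22.6 × e^(−0.100×6.380) = 0.5618 × 22.6 × 0.5283 = 6.708 mg/L.
x_c = v t_c = 1.02 m/s × 6.380 d × 86400 s/d = 562300 m ≈ 562 km.

t_c ≈ 6.38 d; D_c ≈ 6.71 mg/L; x_c ≈ 562 km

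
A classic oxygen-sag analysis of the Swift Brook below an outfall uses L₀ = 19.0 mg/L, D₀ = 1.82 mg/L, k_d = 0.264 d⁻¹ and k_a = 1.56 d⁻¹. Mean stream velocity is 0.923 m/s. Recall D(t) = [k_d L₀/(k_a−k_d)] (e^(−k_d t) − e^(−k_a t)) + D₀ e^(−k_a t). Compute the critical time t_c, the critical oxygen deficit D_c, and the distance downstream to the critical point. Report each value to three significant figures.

t_c ≈ 0.881 d; D_c ≈ 2.55 mg/L; x_c ≈ 70.2 km

With k_a/k_d = 5.909 and 1 − D₀(k_a−k_d)/(k_d L₀) = 0.5298,
t_c = ln(5.909 × 0.5298) / (1.56 − 0.264) = ln(3.130) / 1.296 = 1.141/1.296 = 0.8805 d.
L(t_c) = L₀ e^(−k_d t_c) = 19.0 × 0.7926 = 15.06 mg/L, and at the critical point k_a D_c = k_d L, so D_c = (0.264/1.56) × 15.06 = 2.548 mg/L.
x_c = v t_c = 0.923 m/s × 0.8805 d × 86400 s/d = 70220 m ≈ 70.2 km.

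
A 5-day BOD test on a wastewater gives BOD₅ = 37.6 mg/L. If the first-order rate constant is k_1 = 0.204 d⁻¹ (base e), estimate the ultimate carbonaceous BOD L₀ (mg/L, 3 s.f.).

BOD₅ = L₀(1 − e^(−5k_1)) ⇒ L₀ = BOD₅ / (1 − e^(−5×0.204))
= 37.6 / (1 − 0.3606) = 37.6 / 0.6394 = 58.80 mg/L.

L₀ ≈ 58.8 mg/L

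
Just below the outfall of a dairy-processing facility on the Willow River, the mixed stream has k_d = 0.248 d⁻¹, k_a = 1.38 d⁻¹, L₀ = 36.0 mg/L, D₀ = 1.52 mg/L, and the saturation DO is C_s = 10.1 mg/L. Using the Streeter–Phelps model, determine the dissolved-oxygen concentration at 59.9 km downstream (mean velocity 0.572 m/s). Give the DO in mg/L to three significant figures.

Travel time t = x/v = 59.9 km / (0.572 m/s) = 59900 m / 0.572 m/s = 104700 s = 1.212 d.
k_d L₀/(k_a−k_d) = 0.248×36.0/(1.38−0.248) = 8.928/1.132 = 7.887 mg/L.
e^(−k_d t) = e^(−0.248×1.212) = 0.7404; e^(−k_a t) = e^(−1.38×1.212) = 0.1878.
D = 7.887 × (0.7404 − 0.1878) + 1.52 × 0.1878 = 4.359 + 0.2854 = 4.644 mg/L.
DO = C_s − D = 10.1 − 4.644 = 5.456 mg/L.

DO ≈ 5.46 mg/L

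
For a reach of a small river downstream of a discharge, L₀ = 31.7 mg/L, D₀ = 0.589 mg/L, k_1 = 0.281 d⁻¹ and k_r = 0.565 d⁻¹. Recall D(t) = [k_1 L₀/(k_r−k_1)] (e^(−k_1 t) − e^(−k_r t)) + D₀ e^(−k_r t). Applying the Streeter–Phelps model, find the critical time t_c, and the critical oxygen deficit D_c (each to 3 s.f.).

t_c = [1/(k_r−k_1)] ln[(k_r/k_1)(1 − D₀(k_r−k_1)/(k_1 L₀))]
= [1/(0.565−0.281)] ln[(0.565/0.281)(1 − 0.589×0.2840/(0.281×31.7))]
= (1/0.2840) ln[2.011 × 0.9812] = 3.521 × ln(1.973) = 3.521 × 0.6795 = 2.393 d.
L(t_c) = L₀ e^(−k_1 t_c) = 31.7 × 0.5105 = 16.18 mg/L, and at the critical point k_r D_c = k_1 L, so D_c = (0.281/0.565) × 16.18 = 8.049 mg/L.

t_c ≈ 2.39 d; D_c ≈ 8.05 mg/L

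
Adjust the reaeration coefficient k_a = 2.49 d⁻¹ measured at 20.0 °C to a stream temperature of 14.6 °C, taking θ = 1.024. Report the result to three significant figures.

k_a(T₂) = k_a(T₁) · θ^(T₂−T₁) = 2.49 × 1.024^(14.6−20.0)
= 2.49 × 1.024^-5.40 = 2.49 × 0.8798 = 2.191 d⁻¹.

k_a ≈ 2.19 d⁻¹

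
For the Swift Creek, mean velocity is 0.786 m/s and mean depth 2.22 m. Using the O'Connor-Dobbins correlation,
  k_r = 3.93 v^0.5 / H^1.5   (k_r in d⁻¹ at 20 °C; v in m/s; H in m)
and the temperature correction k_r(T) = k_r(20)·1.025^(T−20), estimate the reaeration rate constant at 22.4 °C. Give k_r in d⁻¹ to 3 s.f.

k_r(20) = 3.93 × 0.786^0.5 / 2.22^1.5 = 3.93 × 0.8866 / 3.308 = 1.053 d⁻¹.
k_r(22.4) = 1.053 × 1.025^(22.4−20) = 1.053 × 1.061 = 1.118 d⁻¹.

k_r ≈ 1.12 d⁻¹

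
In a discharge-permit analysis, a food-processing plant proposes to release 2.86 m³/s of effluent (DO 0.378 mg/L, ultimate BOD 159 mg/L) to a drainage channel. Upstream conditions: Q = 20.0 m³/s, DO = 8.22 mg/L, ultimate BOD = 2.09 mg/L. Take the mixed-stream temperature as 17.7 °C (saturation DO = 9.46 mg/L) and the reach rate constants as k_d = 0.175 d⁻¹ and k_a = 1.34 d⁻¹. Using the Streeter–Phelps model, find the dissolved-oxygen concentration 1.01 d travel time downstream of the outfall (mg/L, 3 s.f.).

Mixed DO = (20.0×8.22 + 2.86×0.378)/(20.0+2.86) = 165.5/22.86 = 7.239 mg/L.
Mixed L₀ = (20.0×2.09 + 2.86×159)/(22.86) = 496.5/22.86 = 21.72 mg/L.
Initial deficit D₀ = C_s − DO₀ = 9.46 − 7.239 = 2.221 mg/L.
D(1.01) = [0.175×21.72/(1.34−0.175)](e^(−0.175×1.01) − e^(−1.34×1.01)) + 2.221 e^(−1.34×1.01)
= 3.263 × (0.8380 − 0.2584) + 2.221 × 0.2584 = 2.465 mg/L.
DO = 9.46 − 2.465 = 6.995 mg/L.

DO ≈ 6.99 mg/L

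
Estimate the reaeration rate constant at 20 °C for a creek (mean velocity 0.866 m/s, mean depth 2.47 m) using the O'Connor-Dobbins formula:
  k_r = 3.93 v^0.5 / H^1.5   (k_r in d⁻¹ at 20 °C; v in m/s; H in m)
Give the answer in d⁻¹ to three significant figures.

k_r ≈ 0.942 d⁻¹

k_r = 3.93 × 0.866^0.5 / 2.47^1.5 = 3.93 × 0.9306 / 3.882 = 0.9421 d⁻¹.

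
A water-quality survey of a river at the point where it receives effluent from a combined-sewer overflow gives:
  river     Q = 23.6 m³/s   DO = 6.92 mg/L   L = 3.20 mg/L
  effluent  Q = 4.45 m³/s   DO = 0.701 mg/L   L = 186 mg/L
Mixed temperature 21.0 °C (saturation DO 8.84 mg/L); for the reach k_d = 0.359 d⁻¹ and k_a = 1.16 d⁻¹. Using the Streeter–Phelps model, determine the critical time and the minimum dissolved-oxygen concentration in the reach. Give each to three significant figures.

t_c ≈ 1.18 d; minimum DO ≈ 2.32 mg/L

Mixed DO = (23.6×6.92 + 4.45×0.701)/(23.6+4.45) = 166.4/28.05 = 5.933 mg/L.
Mixed L₀ = (23.6×3.20 + 4.45×186)/(28.05) = 903.2/28.05 = 32.20 mg/L.
Initial deficit D₀ = C_s − DO₀ = 8.84 − 5.933 = 2.907 mg/L.
t_c = (1/0.8010) ln[(1.16/0.359)(1 − 2.907×0.8010/(0.359×32.20))] = 1.248 × ln(2.580) = 1.183 d.
D_c = (0.359/1.16) × 32.20 × e^(−0.359×1.183) = 0.3095 × 32.20 × 0.6539 = 6.516 mg/L.
Minimum DO = 8.84 − 6.516 = 2.324 mg/L.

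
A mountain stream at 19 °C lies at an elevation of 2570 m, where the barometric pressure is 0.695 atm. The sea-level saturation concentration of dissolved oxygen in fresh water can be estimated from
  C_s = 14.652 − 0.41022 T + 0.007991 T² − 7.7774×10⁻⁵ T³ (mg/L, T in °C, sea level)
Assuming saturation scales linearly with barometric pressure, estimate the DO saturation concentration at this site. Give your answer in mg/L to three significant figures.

C_s ≈ 6.40 mg/L

At sea level: C_s = 14.652 − 0.41022×19 + 0.007991×19² − 7.7774×10⁻⁵×19³ = 9.209 mg/L.
Pressure correction: C_s' = 9.209 × 0.695 = 6.400 mg/L.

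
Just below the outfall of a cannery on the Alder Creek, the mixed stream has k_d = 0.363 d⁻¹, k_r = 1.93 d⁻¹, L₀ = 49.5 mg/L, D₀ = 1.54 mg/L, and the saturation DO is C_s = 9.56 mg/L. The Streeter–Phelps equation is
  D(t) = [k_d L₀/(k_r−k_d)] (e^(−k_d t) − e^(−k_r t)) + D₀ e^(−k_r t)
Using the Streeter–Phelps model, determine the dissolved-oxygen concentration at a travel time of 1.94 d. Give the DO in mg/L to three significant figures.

k_d L₀/(k_r−k_d) = 0.363×49.5/(1.93−0.363) = 17.97/1.567 = 11.47 mg/L.
e^(−k_d t) = e^(−0.363×1.940) = 0.4945; e^(−k_r t) = e^(−1.93×1.940) = 0.02365.
D = 11.47 × (0.4945 − 0.02365) + 1.54 × 0.02365 = 5.399 + 0.03643 = 5.435 mg/L.
DO = C_s − D = 9.56 − 5.435 = 4.125 mg/L.

DO ≈ 4.12 mg/L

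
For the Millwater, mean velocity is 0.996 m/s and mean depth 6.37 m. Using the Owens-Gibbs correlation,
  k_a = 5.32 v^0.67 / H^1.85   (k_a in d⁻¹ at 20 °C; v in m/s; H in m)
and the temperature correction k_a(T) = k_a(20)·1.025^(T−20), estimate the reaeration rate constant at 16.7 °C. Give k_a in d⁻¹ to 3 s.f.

k_a(20) = 5.32 × 0.996^0.67 / 6.37^1.85 = 5.32 × 0.9973 / 30.74 = 0.1726 d⁻¹.
k_a(16.7) = 0.1726 × 1.025^(16.7−20) = 0.1726 × 0.9217 = 0.1591 d⁻¹.

k_a ≈ 0.159 d⁻¹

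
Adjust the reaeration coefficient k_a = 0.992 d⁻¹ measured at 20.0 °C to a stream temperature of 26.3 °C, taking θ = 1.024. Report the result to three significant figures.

k_a ≈ 1.15 d⁻¹

k_a(T₂) = k_a(T₁) · θ^(T₂−T₁) = 0.992 × 1.024^(26.3−20.0)
= 0.992 × 1.024^6.30 = 0.992 × 1.161 = 1.152 d⁻¹.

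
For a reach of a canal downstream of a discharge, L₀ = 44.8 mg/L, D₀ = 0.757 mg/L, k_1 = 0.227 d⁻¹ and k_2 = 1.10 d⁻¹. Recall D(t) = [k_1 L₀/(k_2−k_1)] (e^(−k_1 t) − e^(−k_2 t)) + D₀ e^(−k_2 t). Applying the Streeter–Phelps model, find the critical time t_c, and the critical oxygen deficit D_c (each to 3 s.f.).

t_c ≈ 1.73 d; D_c ≈ 6.24 mg/L

At the critical point dD/dt = 0, so k_1 L₀ e^(−k_1 t) = k_2 D. Substituting D(t) from the Streeter–Phelps equation and solving for t gives
t_c = ln[(k_2/k_1)(1 − D₀(k_2−k_1)/(k_1 L₀))] / (k_2−k_1).
Here k_2−k_1 = 0.8730 d⁻¹ and 1 − D₀(k_2−k_1)/(k_1 L₀) = 1 − 0.757×0.8730/(0.227×44.8) = 0.9350, so
t_c = ln(4.846 × 0.9350) / 0.8730 = 1.511 / 0.8730 = 1.731 d.
L(t_c) = L₀ e^(−k_1 t_c) = 44.8 × 0.6751 = 30.25 mg/L, and at the critical point k_2 D_c = k_1 L, so D_c = (0.227/1.10) × 30.25 = 6.241 mg/L.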